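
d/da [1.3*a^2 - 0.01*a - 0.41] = 2.6*a - 0.01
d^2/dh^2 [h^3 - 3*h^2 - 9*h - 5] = 6*h - 6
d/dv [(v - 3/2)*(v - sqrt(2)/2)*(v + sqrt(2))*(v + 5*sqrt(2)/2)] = 4*v^3 - 9*v^2/2 + 9*sqrt(2)*v^2 - 9*sqrt(2)*v + 3*v - 5*sqrt(2)/2 - 9/4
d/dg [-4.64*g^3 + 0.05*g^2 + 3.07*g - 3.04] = -13.92*g^2 + 0.1*g + 3.07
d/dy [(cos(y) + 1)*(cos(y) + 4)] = -(2*cos(y) + 5)*sin(y)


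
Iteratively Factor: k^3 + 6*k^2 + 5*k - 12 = (k + 4)*(k^2 + 2*k - 3) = (k + 3)*(k + 4)*(k - 1)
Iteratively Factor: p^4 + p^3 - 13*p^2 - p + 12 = (p - 3)*(p^3 + 4*p^2 - p - 4) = (p - 3)*(p + 4)*(p^2 - 1) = (p - 3)*(p - 1)*(p + 4)*(p + 1)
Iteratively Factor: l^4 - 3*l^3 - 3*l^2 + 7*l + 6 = (l + 1)*(l^3 - 4*l^2 + l + 6) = (l + 1)^2*(l^2 - 5*l + 6) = (l - 3)*(l + 1)^2*(l - 2)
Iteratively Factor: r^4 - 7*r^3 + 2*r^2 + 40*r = (r - 5)*(r^3 - 2*r^2 - 8*r) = (r - 5)*(r - 4)*(r^2 + 2*r) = (r - 5)*(r - 4)*(r + 2)*(r)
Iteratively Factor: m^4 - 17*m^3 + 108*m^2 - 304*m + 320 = (m - 4)*(m^3 - 13*m^2 + 56*m - 80) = (m - 5)*(m - 4)*(m^2 - 8*m + 16) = (m - 5)*(m - 4)^2*(m - 4)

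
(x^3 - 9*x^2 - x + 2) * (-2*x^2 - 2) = -2*x^5 + 18*x^4 + 14*x^2 + 2*x - 4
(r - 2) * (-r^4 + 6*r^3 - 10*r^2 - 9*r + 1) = -r^5 + 8*r^4 - 22*r^3 + 11*r^2 + 19*r - 2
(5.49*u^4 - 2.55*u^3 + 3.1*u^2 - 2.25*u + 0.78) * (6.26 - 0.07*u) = -0.3843*u^5 + 34.5459*u^4 - 16.18*u^3 + 19.5635*u^2 - 14.1396*u + 4.8828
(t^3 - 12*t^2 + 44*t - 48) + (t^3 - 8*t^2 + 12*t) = 2*t^3 - 20*t^2 + 56*t - 48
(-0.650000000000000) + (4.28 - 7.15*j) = 3.63 - 7.15*j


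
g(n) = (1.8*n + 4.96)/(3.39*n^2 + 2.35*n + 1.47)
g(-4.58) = -0.05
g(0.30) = 2.22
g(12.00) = 0.05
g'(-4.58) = 0.00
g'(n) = (-6.78*n - 2.35)*(1.8*n + 4.96)/(3.39*n^2 + 2.35*n + 1.47)^2 + 1.8/(3.39*n^2 + 2.35*n + 1.47)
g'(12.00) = -0.00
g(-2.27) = 0.06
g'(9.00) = -0.01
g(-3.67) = -0.04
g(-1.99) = 0.13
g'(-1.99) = 0.32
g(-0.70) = 2.49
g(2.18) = 0.39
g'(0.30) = -3.19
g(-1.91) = 0.16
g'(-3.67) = 0.02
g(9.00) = 0.07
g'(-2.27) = 0.19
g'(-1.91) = 0.38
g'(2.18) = -0.22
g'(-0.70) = 5.23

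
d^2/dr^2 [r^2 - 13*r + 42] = 2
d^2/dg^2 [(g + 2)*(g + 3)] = 2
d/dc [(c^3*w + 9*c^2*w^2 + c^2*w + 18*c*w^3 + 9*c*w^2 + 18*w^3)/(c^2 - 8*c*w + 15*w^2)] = w*(c^4 - 16*c^3*w - 45*c^2*w^2 - 17*c^2*w + 270*c*w^3 - 6*c*w^2 + 270*w^4 + 279*w^3)/(c^4 - 16*c^3*w + 94*c^2*w^2 - 240*c*w^3 + 225*w^4)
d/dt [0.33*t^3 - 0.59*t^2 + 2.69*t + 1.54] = 0.99*t^2 - 1.18*t + 2.69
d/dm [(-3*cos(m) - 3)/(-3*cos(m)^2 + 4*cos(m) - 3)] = 3*(3*cos(m)^2 + 6*cos(m) - 7)*sin(m)/(3*sin(m)^2 + 4*cos(m) - 6)^2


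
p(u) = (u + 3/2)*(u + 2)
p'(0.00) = 3.50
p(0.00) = 3.00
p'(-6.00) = -8.50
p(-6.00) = 18.00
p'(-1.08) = 1.34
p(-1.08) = 0.39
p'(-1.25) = 1.00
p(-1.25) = 0.19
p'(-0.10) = 3.30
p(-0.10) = 2.66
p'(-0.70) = 2.10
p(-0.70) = 1.04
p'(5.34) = 14.18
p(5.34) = 50.21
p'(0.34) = 4.18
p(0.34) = 4.31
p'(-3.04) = -2.58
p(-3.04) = 1.60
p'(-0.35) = 2.80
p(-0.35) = 1.90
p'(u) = 2*u + 7/2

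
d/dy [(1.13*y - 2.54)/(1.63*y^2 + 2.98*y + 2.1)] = (-1.8419*y^2 + 8.2804*y + 9.9422)/(2.6569*y^4 + 9.7148*y^3 + 15.7264*y^2 + 12.516*y + 4.41)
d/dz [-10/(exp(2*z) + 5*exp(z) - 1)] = (20*exp(z) + 50)*exp(z)/(exp(2*z) + 5*exp(z) - 1)^2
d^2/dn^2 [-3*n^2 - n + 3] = -6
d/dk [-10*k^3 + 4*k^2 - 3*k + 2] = -30*k^2 + 8*k - 3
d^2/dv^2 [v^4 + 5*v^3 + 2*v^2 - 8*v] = 12*v^2 + 30*v + 4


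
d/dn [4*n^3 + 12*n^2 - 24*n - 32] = 12*n^2 + 24*n - 24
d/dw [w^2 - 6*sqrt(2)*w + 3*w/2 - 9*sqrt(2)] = 2*w - 6*sqrt(2) + 3/2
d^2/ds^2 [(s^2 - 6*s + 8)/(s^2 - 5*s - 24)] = 2*(-s^3 + 96*s^2 - 552*s + 1688)/(s^6 - 15*s^5 + 3*s^4 + 595*s^3 - 72*s^2 - 8640*s - 13824)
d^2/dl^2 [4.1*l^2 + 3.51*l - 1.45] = 8.20000000000000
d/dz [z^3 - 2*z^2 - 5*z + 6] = 3*z^2 - 4*z - 5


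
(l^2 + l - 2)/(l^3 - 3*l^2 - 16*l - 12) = (l - 1)/(l^2 - 5*l - 6)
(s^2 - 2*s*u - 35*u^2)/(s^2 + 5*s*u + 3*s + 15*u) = (s - 7*u)/(s + 3)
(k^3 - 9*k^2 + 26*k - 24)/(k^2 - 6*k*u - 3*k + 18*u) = (-k^2 + 6*k - 8)/(-k + 6*u)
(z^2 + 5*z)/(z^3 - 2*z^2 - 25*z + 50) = z/(z^2 - 7*z + 10)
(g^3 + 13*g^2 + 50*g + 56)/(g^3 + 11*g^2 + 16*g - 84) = (g^2 + 6*g + 8)/(g^2 + 4*g - 12)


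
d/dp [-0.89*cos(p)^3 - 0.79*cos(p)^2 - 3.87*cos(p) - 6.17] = (2.67*cos(p)^2 + 1.58*cos(p) + 3.87)*sin(p)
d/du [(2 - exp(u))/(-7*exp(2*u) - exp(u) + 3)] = (-(exp(u) - 2)*(14*exp(u) + 1) + 7*exp(2*u) + exp(u) - 3)*exp(u)/(7*exp(2*u) + exp(u) - 3)^2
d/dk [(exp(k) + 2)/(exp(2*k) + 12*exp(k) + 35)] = (-2*(exp(k) + 2)*(exp(k) + 6) + exp(2*k) + 12*exp(k) + 35)*exp(k)/(exp(2*k) + 12*exp(k) + 35)^2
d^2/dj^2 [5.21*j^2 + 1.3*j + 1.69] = 10.4200000000000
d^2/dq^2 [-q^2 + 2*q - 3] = -2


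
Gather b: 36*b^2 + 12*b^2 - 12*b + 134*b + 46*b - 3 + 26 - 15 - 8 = 48*b^2 + 168*b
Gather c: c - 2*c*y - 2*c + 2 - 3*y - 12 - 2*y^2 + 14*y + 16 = c*(-2*y - 1) - 2*y^2 + 11*y + 6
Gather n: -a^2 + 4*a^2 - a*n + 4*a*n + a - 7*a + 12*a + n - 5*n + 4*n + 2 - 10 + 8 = 3*a^2 + 3*a*n + 6*a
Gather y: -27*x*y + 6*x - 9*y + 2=6*x + y*(-27*x - 9) + 2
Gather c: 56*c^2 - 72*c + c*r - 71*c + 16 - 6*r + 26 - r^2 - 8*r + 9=56*c^2 + c*(r - 143) - r^2 - 14*r + 51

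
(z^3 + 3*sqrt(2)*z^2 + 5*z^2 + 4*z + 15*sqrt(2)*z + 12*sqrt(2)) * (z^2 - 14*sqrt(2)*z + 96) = z^5 - 11*sqrt(2)*z^4 + 5*z^4 - 55*sqrt(2)*z^3 + 16*z^3 + 60*z^2 + 244*sqrt(2)*z^2 + 48*z + 1440*sqrt(2)*z + 1152*sqrt(2)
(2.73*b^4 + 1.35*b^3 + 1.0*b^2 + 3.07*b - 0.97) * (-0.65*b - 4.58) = -1.7745*b^5 - 13.3809*b^4 - 6.833*b^3 - 6.5755*b^2 - 13.4301*b + 4.4426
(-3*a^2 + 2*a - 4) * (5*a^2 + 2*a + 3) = -15*a^4 + 4*a^3 - 25*a^2 - 2*a - 12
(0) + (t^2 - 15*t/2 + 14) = t^2 - 15*t/2 + 14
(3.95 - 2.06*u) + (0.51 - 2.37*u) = 4.46 - 4.43*u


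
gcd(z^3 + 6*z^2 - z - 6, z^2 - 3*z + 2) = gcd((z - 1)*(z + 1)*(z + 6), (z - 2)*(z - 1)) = z - 1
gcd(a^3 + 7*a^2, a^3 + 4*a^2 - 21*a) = a^2 + 7*a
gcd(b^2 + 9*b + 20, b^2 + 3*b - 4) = b + 4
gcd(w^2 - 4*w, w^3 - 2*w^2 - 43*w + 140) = w - 4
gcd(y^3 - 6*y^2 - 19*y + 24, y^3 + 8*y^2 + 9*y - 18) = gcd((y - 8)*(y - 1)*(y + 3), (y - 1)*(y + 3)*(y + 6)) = y^2 + 2*y - 3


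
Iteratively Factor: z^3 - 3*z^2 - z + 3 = (z + 1)*(z^2 - 4*z + 3) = (z - 1)*(z + 1)*(z - 3)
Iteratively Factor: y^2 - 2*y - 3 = (y + 1)*(y - 3)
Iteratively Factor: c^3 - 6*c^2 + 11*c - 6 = (c - 3)*(c^2 - 3*c + 2) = (c - 3)*(c - 1)*(c - 2)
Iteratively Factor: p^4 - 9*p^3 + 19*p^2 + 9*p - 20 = (p - 4)*(p^3 - 5*p^2 - p + 5) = (p - 5)*(p - 4)*(p^2 - 1) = (p - 5)*(p - 4)*(p + 1)*(p - 1)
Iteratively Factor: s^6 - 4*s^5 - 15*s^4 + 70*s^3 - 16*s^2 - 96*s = (s + 1)*(s^5 - 5*s^4 - 10*s^3 + 80*s^2 - 96*s) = (s - 3)*(s + 1)*(s^4 - 2*s^3 - 16*s^2 + 32*s) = (s - 3)*(s - 2)*(s + 1)*(s^3 - 16*s) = (s - 3)*(s - 2)*(s + 1)*(s + 4)*(s^2 - 4*s) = (s - 4)*(s - 3)*(s - 2)*(s + 1)*(s + 4)*(s)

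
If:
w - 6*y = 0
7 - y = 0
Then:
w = 42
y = 7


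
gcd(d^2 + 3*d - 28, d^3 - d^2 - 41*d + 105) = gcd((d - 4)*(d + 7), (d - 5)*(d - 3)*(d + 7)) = d + 7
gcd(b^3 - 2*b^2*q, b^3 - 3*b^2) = b^2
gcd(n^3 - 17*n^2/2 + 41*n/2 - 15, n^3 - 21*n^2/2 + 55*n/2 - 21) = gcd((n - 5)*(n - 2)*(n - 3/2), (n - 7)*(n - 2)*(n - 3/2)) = n^2 - 7*n/2 + 3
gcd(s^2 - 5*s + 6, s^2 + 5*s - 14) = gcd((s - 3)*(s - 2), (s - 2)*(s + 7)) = s - 2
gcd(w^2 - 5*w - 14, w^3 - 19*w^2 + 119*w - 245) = w - 7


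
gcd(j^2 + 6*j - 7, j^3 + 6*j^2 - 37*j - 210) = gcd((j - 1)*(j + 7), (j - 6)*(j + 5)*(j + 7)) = j + 7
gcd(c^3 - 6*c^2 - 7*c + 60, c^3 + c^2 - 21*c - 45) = c^2 - 2*c - 15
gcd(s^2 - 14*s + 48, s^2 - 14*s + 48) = s^2 - 14*s + 48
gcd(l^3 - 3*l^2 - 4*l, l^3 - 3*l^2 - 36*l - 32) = l + 1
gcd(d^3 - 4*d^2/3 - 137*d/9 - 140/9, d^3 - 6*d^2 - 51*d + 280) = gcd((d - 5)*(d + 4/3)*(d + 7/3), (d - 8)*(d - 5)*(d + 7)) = d - 5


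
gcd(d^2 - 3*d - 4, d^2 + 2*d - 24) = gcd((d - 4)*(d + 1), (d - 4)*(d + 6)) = d - 4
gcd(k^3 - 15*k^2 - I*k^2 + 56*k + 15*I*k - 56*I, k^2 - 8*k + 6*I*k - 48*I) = k - 8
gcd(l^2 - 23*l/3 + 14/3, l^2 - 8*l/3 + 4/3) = l - 2/3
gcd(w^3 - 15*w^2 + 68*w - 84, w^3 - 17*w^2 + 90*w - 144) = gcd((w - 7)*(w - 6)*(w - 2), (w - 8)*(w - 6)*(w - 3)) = w - 6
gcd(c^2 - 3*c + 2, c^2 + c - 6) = c - 2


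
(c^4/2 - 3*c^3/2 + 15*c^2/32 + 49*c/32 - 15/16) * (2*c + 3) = c^5 - 3*c^4/2 - 57*c^3/16 + 143*c^2/32 + 87*c/32 - 45/16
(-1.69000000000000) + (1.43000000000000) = -0.260000000000000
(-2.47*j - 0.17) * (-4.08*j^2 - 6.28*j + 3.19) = 10.0776*j^3 + 16.2052*j^2 - 6.8117*j - 0.5423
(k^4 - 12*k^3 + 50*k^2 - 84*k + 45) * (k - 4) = k^5 - 16*k^4 + 98*k^3 - 284*k^2 + 381*k - 180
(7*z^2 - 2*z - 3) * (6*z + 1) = 42*z^3 - 5*z^2 - 20*z - 3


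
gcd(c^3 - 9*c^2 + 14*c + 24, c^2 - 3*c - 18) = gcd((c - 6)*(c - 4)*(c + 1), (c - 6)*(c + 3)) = c - 6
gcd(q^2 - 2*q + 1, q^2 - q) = q - 1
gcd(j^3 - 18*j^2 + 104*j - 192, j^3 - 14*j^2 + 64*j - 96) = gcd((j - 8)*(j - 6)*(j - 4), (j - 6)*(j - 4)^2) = j^2 - 10*j + 24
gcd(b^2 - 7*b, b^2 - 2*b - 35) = b - 7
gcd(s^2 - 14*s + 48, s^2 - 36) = s - 6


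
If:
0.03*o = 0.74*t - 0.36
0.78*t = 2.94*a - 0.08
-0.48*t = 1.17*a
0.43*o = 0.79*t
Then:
No Solution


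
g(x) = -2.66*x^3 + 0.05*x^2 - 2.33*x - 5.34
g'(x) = -7.98*x^2 + 0.1*x - 2.33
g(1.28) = -13.82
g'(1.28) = -15.28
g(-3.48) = 115.48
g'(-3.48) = -99.32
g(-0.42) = -4.16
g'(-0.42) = -3.78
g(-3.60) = 127.80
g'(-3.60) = -106.11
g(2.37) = -45.99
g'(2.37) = -46.92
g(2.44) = -49.37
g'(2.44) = -49.60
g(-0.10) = -5.10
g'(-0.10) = -2.42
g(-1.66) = 10.83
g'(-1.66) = -24.49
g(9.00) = -1961.40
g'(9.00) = -647.81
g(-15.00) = 9018.36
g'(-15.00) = -1799.33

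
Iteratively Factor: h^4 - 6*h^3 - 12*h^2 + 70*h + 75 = (h + 3)*(h^3 - 9*h^2 + 15*h + 25) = (h - 5)*(h + 3)*(h^2 - 4*h - 5) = (h - 5)^2*(h + 3)*(h + 1)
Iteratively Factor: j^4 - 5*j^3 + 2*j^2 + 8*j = (j - 4)*(j^3 - j^2 - 2*j) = (j - 4)*(j - 2)*(j^2 + j) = (j - 4)*(j - 2)*(j + 1)*(j)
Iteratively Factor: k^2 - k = (k)*(k - 1)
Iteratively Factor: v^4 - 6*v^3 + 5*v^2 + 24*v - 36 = (v - 2)*(v^3 - 4*v^2 - 3*v + 18) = (v - 3)*(v - 2)*(v^2 - v - 6) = (v - 3)^2*(v - 2)*(v + 2)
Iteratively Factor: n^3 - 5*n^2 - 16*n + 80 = (n - 5)*(n^2 - 16) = (n - 5)*(n - 4)*(n + 4)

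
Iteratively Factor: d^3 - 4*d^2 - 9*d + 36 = (d + 3)*(d^2 - 7*d + 12) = (d - 3)*(d + 3)*(d - 4)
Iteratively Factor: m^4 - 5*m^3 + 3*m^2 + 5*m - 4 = (m - 1)*(m^3 - 4*m^2 - m + 4) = (m - 1)^2*(m^2 - 3*m - 4) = (m - 1)^2*(m + 1)*(m - 4)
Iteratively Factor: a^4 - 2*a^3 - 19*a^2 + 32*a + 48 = (a - 4)*(a^3 + 2*a^2 - 11*a - 12) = (a - 4)*(a + 4)*(a^2 - 2*a - 3) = (a - 4)*(a - 3)*(a + 4)*(a + 1)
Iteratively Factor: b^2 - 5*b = (b - 5)*(b)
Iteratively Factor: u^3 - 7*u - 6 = (u + 2)*(u^2 - 2*u - 3) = (u - 3)*(u + 2)*(u + 1)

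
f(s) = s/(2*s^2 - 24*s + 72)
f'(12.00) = -0.04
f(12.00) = 0.17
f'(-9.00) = 0.00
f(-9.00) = -0.02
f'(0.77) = 0.02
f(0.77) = 0.01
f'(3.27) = 0.23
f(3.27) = 0.22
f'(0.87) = 0.03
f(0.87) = 0.02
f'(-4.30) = 0.00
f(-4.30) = -0.02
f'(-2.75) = 0.00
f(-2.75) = -0.02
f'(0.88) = 0.03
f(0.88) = 0.02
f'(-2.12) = 0.00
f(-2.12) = -0.02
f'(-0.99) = 0.01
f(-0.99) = -0.01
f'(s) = s*(24 - 4*s)/(2*s^2 - 24*s + 72)^2 + 1/(2*s^2 - 24*s + 72)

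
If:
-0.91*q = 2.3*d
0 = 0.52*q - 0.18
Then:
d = -0.14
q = 0.35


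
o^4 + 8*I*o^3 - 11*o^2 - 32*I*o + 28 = (o - 2)*(o + 2)*(o + I)*(o + 7*I)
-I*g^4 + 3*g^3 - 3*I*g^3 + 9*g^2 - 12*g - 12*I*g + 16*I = (g + 4)*(g - I)*(g + 4*I)*(-I*g + I)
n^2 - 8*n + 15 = (n - 5)*(n - 3)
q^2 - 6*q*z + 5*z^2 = (q - 5*z)*(q - z)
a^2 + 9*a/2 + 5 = (a + 2)*(a + 5/2)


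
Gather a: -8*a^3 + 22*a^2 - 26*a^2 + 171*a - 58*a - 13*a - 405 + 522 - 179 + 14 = -8*a^3 - 4*a^2 + 100*a - 48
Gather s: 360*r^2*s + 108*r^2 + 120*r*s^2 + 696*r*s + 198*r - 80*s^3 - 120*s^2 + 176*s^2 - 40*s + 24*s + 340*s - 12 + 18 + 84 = 108*r^2 + 198*r - 80*s^3 + s^2*(120*r + 56) + s*(360*r^2 + 696*r + 324) + 90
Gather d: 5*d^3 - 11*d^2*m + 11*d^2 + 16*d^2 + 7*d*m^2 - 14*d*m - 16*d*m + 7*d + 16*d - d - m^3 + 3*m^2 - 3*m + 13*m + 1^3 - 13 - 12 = 5*d^3 + d^2*(27 - 11*m) + d*(7*m^2 - 30*m + 22) - m^3 + 3*m^2 + 10*m - 24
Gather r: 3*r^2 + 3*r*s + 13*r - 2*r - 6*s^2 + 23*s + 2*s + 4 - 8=3*r^2 + r*(3*s + 11) - 6*s^2 + 25*s - 4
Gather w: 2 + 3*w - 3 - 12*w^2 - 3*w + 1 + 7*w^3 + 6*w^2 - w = 7*w^3 - 6*w^2 - w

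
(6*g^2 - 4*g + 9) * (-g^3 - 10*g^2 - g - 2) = -6*g^5 - 56*g^4 + 25*g^3 - 98*g^2 - g - 18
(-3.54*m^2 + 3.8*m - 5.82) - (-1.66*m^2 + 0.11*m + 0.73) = -1.88*m^2 + 3.69*m - 6.55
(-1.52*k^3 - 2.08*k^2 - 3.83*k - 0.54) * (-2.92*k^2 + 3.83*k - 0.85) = 4.4384*k^5 + 0.252*k^4 + 4.5092*k^3 - 11.3241*k^2 + 1.1873*k + 0.459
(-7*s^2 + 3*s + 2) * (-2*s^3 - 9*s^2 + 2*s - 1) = 14*s^5 + 57*s^4 - 45*s^3 - 5*s^2 + s - 2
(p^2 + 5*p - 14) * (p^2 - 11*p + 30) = p^4 - 6*p^3 - 39*p^2 + 304*p - 420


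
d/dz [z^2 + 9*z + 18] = 2*z + 9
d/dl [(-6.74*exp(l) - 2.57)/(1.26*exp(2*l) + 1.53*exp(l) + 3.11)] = (8.4924*exp(2*l) + 6.4764*exp(l) - 17.0293)*exp(l)/(1.5876*exp(4*l) + 3.8556*exp(3*l) + 10.1781*exp(2*l) + 9.5166*exp(l) + 9.6721)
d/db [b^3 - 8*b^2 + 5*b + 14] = 3*b^2 - 16*b + 5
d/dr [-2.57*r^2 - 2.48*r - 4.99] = -5.14*r - 2.48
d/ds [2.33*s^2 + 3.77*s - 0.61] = 4.66*s + 3.77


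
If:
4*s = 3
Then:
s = 3/4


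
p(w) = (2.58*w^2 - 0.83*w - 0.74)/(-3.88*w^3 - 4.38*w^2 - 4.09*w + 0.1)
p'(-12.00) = 0.01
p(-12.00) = 0.06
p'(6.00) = 0.01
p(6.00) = -0.09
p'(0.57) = -0.73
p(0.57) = 0.09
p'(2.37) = 0.01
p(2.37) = -0.14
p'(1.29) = -0.08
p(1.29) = -0.12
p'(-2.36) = 0.21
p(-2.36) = 0.43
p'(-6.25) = 0.02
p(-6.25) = 0.13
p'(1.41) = -0.06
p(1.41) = -0.13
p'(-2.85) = 0.15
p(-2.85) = 0.34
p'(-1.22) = 0.13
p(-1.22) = 0.73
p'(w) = (5.16*w - 0.83)/(-3.88*w^3 - 4.38*w^2 - 4.09*w + 0.1) + (2.58*w^2 - 0.83*w - 0.74)*(11.64*w^2 + 8.76*w + 4.09)/(-3.88*w^3 - 4.38*w^2 - 4.09*w + 0.1)^2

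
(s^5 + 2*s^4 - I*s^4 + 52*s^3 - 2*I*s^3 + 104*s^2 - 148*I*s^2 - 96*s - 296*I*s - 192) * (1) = s^5 + 2*s^4 - I*s^4 + 52*s^3 - 2*I*s^3 + 104*s^2 - 148*I*s^2 - 96*s - 296*I*s - 192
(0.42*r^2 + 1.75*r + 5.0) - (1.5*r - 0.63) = 0.42*r^2 + 0.25*r + 5.63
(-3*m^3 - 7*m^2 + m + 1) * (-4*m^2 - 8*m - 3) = 12*m^5 + 52*m^4 + 61*m^3 + 9*m^2 - 11*m - 3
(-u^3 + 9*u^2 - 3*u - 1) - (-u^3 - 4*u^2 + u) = 13*u^2 - 4*u - 1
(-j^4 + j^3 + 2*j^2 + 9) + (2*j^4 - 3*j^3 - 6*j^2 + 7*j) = j^4 - 2*j^3 - 4*j^2 + 7*j + 9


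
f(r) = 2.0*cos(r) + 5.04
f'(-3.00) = 0.28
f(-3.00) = 3.06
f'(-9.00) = 0.82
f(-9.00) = 3.22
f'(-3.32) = -0.35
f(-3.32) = 3.07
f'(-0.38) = 0.74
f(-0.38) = 6.90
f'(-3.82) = -1.26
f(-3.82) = 3.48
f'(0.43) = -0.83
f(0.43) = 6.86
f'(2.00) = -1.82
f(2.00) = 4.21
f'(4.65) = 2.00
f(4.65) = 4.92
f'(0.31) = -0.61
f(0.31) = 6.94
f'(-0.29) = 0.57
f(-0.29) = 6.96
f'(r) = -2.0*sin(r)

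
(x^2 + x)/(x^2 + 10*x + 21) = x*(x + 1)/(x^2 + 10*x + 21)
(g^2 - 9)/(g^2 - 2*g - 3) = (g + 3)/(g + 1)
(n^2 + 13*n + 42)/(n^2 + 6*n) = (n + 7)/n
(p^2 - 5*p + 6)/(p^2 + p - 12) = (p - 2)/(p + 4)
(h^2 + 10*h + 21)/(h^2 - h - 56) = (h + 3)/(h - 8)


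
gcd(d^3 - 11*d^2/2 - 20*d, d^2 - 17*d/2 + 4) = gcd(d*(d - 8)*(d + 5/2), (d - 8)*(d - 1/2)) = d - 8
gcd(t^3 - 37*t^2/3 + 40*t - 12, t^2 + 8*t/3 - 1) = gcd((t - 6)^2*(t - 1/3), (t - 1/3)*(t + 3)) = t - 1/3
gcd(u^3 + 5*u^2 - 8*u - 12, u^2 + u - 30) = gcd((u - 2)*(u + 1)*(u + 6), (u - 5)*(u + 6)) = u + 6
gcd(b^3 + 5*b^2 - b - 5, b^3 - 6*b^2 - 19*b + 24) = b - 1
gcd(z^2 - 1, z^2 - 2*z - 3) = z + 1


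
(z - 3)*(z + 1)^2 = z^3 - z^2 - 5*z - 3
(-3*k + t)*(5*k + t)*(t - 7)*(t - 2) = -15*k^2*t^2 + 135*k^2*t - 210*k^2 + 2*k*t^3 - 18*k*t^2 + 28*k*t + t^4 - 9*t^3 + 14*t^2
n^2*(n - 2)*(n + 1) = n^4 - n^3 - 2*n^2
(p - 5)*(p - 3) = p^2 - 8*p + 15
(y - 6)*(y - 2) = y^2 - 8*y + 12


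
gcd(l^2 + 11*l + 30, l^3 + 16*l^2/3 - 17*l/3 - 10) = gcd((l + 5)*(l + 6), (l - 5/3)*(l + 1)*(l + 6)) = l + 6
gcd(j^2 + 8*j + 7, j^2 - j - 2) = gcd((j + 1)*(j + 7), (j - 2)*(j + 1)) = j + 1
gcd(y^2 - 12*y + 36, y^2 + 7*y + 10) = 1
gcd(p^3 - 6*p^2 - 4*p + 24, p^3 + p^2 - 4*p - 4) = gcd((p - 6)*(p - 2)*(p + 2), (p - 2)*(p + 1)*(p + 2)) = p^2 - 4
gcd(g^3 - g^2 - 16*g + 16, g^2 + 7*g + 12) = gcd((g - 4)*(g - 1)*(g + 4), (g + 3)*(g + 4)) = g + 4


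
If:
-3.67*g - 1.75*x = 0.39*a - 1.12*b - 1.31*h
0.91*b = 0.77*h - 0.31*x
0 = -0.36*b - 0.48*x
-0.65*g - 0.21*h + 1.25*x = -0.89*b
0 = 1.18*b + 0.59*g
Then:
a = 0.00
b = 0.00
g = 0.00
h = 0.00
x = 0.00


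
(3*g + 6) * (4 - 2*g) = 24 - 6*g^2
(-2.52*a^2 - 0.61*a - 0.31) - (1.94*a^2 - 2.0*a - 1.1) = -4.46*a^2 + 1.39*a + 0.79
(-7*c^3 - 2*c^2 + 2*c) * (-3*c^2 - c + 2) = 21*c^5 + 13*c^4 - 18*c^3 - 6*c^2 + 4*c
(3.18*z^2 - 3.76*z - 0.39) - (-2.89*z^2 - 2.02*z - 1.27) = 6.07*z^2 - 1.74*z + 0.88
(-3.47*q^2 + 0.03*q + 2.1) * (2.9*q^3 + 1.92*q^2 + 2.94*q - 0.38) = -10.063*q^5 - 6.5754*q^4 - 4.0542*q^3 + 5.4388*q^2 + 6.1626*q - 0.798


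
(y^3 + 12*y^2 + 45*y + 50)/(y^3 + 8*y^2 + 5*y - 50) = (y + 2)/(y - 2)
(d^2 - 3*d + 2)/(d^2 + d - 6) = (d - 1)/(d + 3)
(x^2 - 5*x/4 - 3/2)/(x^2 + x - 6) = (x + 3/4)/(x + 3)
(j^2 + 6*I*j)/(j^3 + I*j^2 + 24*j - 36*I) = j/(j^2 - 5*I*j - 6)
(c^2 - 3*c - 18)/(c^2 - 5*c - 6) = (c + 3)/(c + 1)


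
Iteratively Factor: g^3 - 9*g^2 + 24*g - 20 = (g - 2)*(g^2 - 7*g + 10) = (g - 5)*(g - 2)*(g - 2)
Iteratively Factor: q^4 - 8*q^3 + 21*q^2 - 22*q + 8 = (q - 4)*(q^3 - 4*q^2 + 5*q - 2) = (q - 4)*(q - 1)*(q^2 - 3*q + 2) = (q - 4)*(q - 1)^2*(q - 2)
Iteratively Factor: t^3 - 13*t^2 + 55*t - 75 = (t - 3)*(t^2 - 10*t + 25) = (t - 5)*(t - 3)*(t - 5)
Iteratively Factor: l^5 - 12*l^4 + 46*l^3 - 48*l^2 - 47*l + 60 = (l + 1)*(l^4 - 13*l^3 + 59*l^2 - 107*l + 60) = (l - 3)*(l + 1)*(l^3 - 10*l^2 + 29*l - 20) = (l - 3)*(l - 1)*(l + 1)*(l^2 - 9*l + 20) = (l - 5)*(l - 3)*(l - 1)*(l + 1)*(l - 4)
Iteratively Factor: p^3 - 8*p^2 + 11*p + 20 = (p + 1)*(p^2 - 9*p + 20) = (p - 5)*(p + 1)*(p - 4)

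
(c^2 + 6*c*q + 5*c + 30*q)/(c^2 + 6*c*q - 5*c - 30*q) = (c + 5)/(c - 5)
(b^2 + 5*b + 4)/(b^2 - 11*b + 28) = (b^2 + 5*b + 4)/(b^2 - 11*b + 28)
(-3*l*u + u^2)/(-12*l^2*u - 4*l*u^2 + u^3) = (3*l - u)/(12*l^2 + 4*l*u - u^2)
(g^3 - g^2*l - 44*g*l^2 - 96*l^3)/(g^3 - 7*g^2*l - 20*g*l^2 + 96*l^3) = (g + 3*l)/(g - 3*l)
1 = 1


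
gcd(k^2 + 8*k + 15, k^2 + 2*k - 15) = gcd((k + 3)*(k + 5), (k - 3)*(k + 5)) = k + 5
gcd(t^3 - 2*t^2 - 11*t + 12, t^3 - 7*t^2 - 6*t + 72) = t^2 - t - 12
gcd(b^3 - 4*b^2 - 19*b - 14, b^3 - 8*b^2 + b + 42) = b^2 - 5*b - 14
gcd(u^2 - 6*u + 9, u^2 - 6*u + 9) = u^2 - 6*u + 9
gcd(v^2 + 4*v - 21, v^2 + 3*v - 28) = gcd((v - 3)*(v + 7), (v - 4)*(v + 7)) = v + 7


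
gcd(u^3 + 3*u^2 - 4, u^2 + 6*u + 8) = u + 2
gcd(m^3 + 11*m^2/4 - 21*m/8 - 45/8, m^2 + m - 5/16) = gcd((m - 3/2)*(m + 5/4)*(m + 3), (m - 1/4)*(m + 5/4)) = m + 5/4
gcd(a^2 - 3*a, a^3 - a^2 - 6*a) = a^2 - 3*a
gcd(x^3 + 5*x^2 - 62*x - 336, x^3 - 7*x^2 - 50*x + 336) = x^2 - x - 56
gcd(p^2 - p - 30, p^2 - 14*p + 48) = p - 6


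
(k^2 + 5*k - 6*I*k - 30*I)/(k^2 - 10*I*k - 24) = (k + 5)/(k - 4*I)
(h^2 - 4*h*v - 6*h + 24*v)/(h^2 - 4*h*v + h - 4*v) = (h - 6)/(h + 1)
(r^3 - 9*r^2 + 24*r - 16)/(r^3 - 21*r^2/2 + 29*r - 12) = 2*(r^2 - 5*r + 4)/(2*r^2 - 13*r + 6)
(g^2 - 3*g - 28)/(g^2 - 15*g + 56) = (g + 4)/(g - 8)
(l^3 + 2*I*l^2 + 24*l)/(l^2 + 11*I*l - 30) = l*(l - 4*I)/(l + 5*I)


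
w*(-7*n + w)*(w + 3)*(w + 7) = -7*n*w^3 - 70*n*w^2 - 147*n*w + w^4 + 10*w^3 + 21*w^2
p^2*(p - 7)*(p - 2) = p^4 - 9*p^3 + 14*p^2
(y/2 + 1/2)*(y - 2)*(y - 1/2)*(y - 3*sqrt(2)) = y^4/2 - 3*sqrt(2)*y^3/2 - 3*y^3/4 - 3*y^2/4 + 9*sqrt(2)*y^2/4 + y/2 + 9*sqrt(2)*y/4 - 3*sqrt(2)/2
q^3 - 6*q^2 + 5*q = q*(q - 5)*(q - 1)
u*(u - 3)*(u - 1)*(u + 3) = u^4 - u^3 - 9*u^2 + 9*u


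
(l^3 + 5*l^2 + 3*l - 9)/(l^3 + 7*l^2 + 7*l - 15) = (l + 3)/(l + 5)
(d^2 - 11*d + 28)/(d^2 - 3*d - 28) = (d - 4)/(d + 4)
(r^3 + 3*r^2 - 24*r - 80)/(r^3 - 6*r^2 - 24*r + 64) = (r^2 - r - 20)/(r^2 - 10*r + 16)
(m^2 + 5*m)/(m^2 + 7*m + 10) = m/(m + 2)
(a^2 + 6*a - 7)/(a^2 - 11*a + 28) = (a^2 + 6*a - 7)/(a^2 - 11*a + 28)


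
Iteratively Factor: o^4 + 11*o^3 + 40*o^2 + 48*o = (o + 4)*(o^3 + 7*o^2 + 12*o) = (o + 3)*(o + 4)*(o^2 + 4*o) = (o + 3)*(o + 4)^2*(o)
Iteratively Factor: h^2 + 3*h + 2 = (h + 2)*(h + 1)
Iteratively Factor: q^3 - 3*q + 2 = (q - 1)*(q^2 + q - 2) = (q - 1)*(q + 2)*(q - 1)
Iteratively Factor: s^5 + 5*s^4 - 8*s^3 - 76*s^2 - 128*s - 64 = (s + 1)*(s^4 + 4*s^3 - 12*s^2 - 64*s - 64) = (s + 1)*(s + 2)*(s^3 + 2*s^2 - 16*s - 32) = (s + 1)*(s + 2)*(s + 4)*(s^2 - 2*s - 8) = (s + 1)*(s + 2)^2*(s + 4)*(s - 4)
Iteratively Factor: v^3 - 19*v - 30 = (v - 5)*(v^2 + 5*v + 6) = (v - 5)*(v + 3)*(v + 2)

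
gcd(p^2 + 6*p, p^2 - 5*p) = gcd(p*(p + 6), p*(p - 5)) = p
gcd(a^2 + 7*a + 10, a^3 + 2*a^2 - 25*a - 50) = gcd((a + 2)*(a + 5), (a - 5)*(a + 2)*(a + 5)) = a^2 + 7*a + 10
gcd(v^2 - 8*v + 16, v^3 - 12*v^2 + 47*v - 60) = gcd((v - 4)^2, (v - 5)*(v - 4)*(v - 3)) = v - 4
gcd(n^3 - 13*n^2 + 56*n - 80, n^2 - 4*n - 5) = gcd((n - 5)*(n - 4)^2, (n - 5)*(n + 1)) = n - 5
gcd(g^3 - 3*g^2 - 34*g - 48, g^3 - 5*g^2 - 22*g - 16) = g^2 - 6*g - 16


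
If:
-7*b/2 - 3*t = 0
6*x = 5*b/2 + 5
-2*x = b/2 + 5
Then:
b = -5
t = 35/6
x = -5/4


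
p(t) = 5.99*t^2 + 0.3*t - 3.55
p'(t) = 11.98*t + 0.3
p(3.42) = 67.54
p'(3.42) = 41.27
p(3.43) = 67.95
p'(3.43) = 41.39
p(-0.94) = 1.46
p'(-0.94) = -10.96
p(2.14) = 24.52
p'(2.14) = 25.94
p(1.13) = 4.44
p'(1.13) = 13.84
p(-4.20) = 100.85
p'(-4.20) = -50.02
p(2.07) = 22.74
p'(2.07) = 25.10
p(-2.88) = 45.27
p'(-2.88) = -34.20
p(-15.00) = 1339.70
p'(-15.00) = -179.40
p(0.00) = -3.55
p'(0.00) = 0.30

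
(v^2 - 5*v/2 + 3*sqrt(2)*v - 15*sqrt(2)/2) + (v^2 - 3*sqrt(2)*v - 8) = 2*v^2 - 5*v/2 - 15*sqrt(2)/2 - 8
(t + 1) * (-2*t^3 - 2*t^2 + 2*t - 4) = -2*t^4 - 4*t^3 - 2*t - 4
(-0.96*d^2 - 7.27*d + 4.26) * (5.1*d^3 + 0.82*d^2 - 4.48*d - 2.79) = -4.896*d^5 - 37.8642*d^4 + 20.0654*d^3 + 38.7412*d^2 + 1.1985*d - 11.8854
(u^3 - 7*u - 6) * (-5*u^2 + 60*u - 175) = -5*u^5 + 60*u^4 - 140*u^3 - 390*u^2 + 865*u + 1050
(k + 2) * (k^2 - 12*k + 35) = k^3 - 10*k^2 + 11*k + 70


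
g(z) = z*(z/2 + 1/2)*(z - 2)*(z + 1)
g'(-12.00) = -3421.00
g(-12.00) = 10164.00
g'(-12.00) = -3421.00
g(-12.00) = 10164.00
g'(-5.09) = -249.47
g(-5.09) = 301.84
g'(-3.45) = -72.78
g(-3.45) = 56.43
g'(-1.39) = -2.20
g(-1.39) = 0.36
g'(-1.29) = -1.42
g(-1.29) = 0.18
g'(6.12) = 439.08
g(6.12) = 639.11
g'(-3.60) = -83.51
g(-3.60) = 68.14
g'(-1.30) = -1.49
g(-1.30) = 0.19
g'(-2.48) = -24.07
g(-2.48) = 12.17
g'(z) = z*(z/2 + 1/2)*(z - 2) + z*(z/2 + 1/2)*(z + 1) + z*(z - 2)*(z + 1)/2 + (z/2 + 1/2)*(z - 2)*(z + 1)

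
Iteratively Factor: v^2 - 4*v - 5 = (v + 1)*(v - 5)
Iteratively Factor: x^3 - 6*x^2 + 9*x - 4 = (x - 4)*(x^2 - 2*x + 1) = (x - 4)*(x - 1)*(x - 1)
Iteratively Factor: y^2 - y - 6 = (y + 2)*(y - 3)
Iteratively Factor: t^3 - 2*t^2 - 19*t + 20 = (t - 1)*(t^2 - t - 20) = (t - 5)*(t - 1)*(t + 4)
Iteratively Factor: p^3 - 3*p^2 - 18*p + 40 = (p - 2)*(p^2 - p - 20) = (p - 2)*(p + 4)*(p - 5)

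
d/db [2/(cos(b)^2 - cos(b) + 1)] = 2*(2*cos(b) - 1)*sin(b)/(sin(b)^2 + cos(b) - 2)^2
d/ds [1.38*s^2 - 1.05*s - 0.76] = 2.76*s - 1.05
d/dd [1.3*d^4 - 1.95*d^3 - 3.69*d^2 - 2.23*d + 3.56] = 5.2*d^3 - 5.85*d^2 - 7.38*d - 2.23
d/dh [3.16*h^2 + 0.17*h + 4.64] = 6.32*h + 0.17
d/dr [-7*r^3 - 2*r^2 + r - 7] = -21*r^2 - 4*r + 1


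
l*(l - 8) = l^2 - 8*l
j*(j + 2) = j^2 + 2*j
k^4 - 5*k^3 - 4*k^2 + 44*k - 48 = (k - 4)*(k - 2)^2*(k + 3)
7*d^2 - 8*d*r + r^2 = (-7*d + r)*(-d + r)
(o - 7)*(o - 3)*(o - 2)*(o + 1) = o^4 - 11*o^3 + 29*o^2 - o - 42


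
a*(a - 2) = a^2 - 2*a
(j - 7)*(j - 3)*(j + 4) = j^3 - 6*j^2 - 19*j + 84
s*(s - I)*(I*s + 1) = I*s^3 + 2*s^2 - I*s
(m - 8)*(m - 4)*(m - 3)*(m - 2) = m^4 - 17*m^3 + 98*m^2 - 232*m + 192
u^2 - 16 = (u - 4)*(u + 4)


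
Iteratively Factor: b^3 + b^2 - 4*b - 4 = (b - 2)*(b^2 + 3*b + 2) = (b - 2)*(b + 2)*(b + 1)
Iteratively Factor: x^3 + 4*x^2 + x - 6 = (x - 1)*(x^2 + 5*x + 6) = (x - 1)*(x + 2)*(x + 3)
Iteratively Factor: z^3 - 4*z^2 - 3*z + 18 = (z - 3)*(z^2 - z - 6) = (z - 3)*(z + 2)*(z - 3)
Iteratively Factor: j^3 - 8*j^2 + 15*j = (j - 5)*(j^2 - 3*j) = j*(j - 5)*(j - 3)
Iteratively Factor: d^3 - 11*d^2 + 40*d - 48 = (d - 3)*(d^2 - 8*d + 16) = (d - 4)*(d - 3)*(d - 4)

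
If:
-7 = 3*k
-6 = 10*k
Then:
No Solution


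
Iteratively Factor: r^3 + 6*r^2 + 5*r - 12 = (r + 3)*(r^2 + 3*r - 4) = (r - 1)*(r + 3)*(r + 4)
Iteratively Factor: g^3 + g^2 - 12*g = (g + 4)*(g^2 - 3*g) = g*(g + 4)*(g - 3)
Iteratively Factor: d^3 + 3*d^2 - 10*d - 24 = (d + 2)*(d^2 + d - 12) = (d - 3)*(d + 2)*(d + 4)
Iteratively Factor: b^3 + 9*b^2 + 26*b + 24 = (b + 4)*(b^2 + 5*b + 6) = (b + 2)*(b + 4)*(b + 3)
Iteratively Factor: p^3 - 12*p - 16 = (p - 4)*(p^2 + 4*p + 4) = (p - 4)*(p + 2)*(p + 2)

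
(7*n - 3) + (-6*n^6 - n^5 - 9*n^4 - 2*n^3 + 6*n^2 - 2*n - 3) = -6*n^6 - n^5 - 9*n^4 - 2*n^3 + 6*n^2 + 5*n - 6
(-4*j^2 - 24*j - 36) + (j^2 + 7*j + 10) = -3*j^2 - 17*j - 26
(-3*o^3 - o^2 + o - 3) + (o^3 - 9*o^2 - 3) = -2*o^3 - 10*o^2 + o - 6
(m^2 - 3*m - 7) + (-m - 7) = m^2 - 4*m - 14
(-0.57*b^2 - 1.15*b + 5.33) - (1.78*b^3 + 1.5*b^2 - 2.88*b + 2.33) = -1.78*b^3 - 2.07*b^2 + 1.73*b + 3.0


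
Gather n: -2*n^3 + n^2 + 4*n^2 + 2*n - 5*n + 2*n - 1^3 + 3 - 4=-2*n^3 + 5*n^2 - n - 2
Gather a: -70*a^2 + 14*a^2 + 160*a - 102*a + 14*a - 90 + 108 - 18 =-56*a^2 + 72*a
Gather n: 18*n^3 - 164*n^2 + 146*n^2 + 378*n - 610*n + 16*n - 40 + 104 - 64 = 18*n^3 - 18*n^2 - 216*n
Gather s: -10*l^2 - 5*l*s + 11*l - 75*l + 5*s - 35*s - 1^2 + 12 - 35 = -10*l^2 - 64*l + s*(-5*l - 30) - 24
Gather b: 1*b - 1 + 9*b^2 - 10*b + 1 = 9*b^2 - 9*b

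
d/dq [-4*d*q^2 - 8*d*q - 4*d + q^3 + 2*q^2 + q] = -8*d*q - 8*d + 3*q^2 + 4*q + 1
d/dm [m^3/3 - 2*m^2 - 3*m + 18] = m^2 - 4*m - 3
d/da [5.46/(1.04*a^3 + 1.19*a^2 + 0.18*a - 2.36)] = (-17.0352*a^2 - 12.9948*a - 0.9828)/(1.04*a^3 + 1.19*a^2 + 0.18*a - 2.36)^2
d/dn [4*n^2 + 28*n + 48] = 8*n + 28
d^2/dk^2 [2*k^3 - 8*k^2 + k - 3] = 12*k - 16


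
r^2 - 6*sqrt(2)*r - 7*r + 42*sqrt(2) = (r - 7)*(r - 6*sqrt(2))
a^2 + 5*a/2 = a*(a + 5/2)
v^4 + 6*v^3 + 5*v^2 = v^2*(v + 1)*(v + 5)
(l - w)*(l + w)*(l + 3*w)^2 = l^4 + 6*l^3*w + 8*l^2*w^2 - 6*l*w^3 - 9*w^4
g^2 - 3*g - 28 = (g - 7)*(g + 4)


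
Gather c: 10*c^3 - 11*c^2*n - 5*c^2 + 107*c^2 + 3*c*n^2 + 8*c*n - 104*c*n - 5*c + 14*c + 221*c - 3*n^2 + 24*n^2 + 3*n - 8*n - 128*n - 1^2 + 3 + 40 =10*c^3 + c^2*(102 - 11*n) + c*(3*n^2 - 96*n + 230) + 21*n^2 - 133*n + 42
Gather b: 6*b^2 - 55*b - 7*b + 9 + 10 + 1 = 6*b^2 - 62*b + 20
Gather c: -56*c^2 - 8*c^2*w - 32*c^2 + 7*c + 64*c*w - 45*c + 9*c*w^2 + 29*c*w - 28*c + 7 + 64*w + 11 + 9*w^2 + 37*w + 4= c^2*(-8*w - 88) + c*(9*w^2 + 93*w - 66) + 9*w^2 + 101*w + 22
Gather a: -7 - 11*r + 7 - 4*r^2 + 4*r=-4*r^2 - 7*r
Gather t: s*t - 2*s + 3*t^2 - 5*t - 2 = -2*s + 3*t^2 + t*(s - 5) - 2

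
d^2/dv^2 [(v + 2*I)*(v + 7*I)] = 2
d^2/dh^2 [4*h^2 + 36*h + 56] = 8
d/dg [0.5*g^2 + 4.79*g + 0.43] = 1.0*g + 4.79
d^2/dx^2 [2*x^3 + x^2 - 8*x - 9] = 12*x + 2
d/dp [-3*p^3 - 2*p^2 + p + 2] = -9*p^2 - 4*p + 1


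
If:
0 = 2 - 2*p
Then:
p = 1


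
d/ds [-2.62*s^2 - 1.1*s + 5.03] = -5.24*s - 1.1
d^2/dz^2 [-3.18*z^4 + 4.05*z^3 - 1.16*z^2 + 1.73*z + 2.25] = -38.16*z^2 + 24.3*z - 2.32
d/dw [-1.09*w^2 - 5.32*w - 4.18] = -2.18*w - 5.32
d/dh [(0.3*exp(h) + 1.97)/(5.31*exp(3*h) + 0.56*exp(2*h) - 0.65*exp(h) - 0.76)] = (-3.186*exp(3*h) - 31.5501*exp(2*h) - 2.2064*exp(h) + 1.0525)*exp(h)/(28.1961*exp(6*h) + 5.9472*exp(5*h) - 6.5894*exp(4*h) - 8.7992*exp(3*h) - 0.4287*exp(2*h) + 0.988*exp(h) + 0.5776)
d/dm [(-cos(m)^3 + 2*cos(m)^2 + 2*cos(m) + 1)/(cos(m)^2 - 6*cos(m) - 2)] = (cos(m)^4 - 12*cos(m)^3 + 8*cos(m)^2 + 10*cos(m) - 2)*sin(m)/(sin(m)^2 + 6*cos(m) + 1)^2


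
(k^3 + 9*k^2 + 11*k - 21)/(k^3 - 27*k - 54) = (k^2 + 6*k - 7)/(k^2 - 3*k - 18)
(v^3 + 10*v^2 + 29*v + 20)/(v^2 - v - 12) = (v^3 + 10*v^2 + 29*v + 20)/(v^2 - v - 12)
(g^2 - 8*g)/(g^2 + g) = (g - 8)/(g + 1)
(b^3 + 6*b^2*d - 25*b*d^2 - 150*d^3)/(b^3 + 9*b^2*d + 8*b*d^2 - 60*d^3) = (b - 5*d)/(b - 2*d)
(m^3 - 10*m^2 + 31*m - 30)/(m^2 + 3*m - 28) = (m^3 - 10*m^2 + 31*m - 30)/(m^2 + 3*m - 28)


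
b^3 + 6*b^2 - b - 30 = (b - 2)*(b + 3)*(b + 5)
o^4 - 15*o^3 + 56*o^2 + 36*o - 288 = (o - 8)*(o - 6)*(o - 3)*(o + 2)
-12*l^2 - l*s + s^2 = (-4*l + s)*(3*l + s)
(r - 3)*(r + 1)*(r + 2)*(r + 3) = r^4 + 3*r^3 - 7*r^2 - 27*r - 18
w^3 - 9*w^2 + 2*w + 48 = (w - 8)*(w - 3)*(w + 2)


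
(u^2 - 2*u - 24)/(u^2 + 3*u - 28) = (u^2 - 2*u - 24)/(u^2 + 3*u - 28)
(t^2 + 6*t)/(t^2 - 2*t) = (t + 6)/(t - 2)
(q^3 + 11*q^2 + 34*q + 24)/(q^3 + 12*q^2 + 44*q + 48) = (q + 1)/(q + 2)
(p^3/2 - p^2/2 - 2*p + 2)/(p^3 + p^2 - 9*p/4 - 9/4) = 2*(p^3 - p^2 - 4*p + 4)/(4*p^3 + 4*p^2 - 9*p - 9)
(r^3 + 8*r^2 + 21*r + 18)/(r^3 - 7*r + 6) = (r^2 + 5*r + 6)/(r^2 - 3*r + 2)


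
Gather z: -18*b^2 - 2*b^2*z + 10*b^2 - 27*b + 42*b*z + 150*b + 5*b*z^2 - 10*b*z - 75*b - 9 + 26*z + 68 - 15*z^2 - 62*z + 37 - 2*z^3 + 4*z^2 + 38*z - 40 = -8*b^2 + 48*b - 2*z^3 + z^2*(5*b - 11) + z*(-2*b^2 + 32*b + 2) + 56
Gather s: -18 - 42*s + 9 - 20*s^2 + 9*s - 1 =-20*s^2 - 33*s - 10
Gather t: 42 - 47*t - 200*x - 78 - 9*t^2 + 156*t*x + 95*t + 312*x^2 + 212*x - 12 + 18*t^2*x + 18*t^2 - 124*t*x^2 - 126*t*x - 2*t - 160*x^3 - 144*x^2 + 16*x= t^2*(18*x + 9) + t*(-124*x^2 + 30*x + 46) - 160*x^3 + 168*x^2 + 28*x - 48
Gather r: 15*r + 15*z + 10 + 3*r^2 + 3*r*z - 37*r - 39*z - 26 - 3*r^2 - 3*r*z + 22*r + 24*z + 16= 0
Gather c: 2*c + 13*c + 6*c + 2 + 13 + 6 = 21*c + 21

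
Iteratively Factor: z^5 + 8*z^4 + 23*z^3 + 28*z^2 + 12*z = (z + 2)*(z^4 + 6*z^3 + 11*z^2 + 6*z) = (z + 2)*(z + 3)*(z^3 + 3*z^2 + 2*z) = (z + 1)*(z + 2)*(z + 3)*(z^2 + 2*z) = z*(z + 1)*(z + 2)*(z + 3)*(z + 2)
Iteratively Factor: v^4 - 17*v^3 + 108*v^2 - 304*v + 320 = (v - 4)*(v^3 - 13*v^2 + 56*v - 80) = (v - 5)*(v - 4)*(v^2 - 8*v + 16) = (v - 5)*(v - 4)^2*(v - 4)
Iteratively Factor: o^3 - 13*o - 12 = (o - 4)*(o^2 + 4*o + 3) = (o - 4)*(o + 3)*(o + 1)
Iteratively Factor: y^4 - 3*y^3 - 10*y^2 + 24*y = (y - 2)*(y^3 - y^2 - 12*y) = (y - 4)*(y - 2)*(y^2 + 3*y) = (y - 4)*(y - 2)*(y + 3)*(y)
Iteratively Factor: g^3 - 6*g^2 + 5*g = (g - 5)*(g^2 - g) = (g - 5)*(g - 1)*(g)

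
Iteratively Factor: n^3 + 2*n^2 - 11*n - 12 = (n + 4)*(n^2 - 2*n - 3) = (n - 3)*(n + 4)*(n + 1)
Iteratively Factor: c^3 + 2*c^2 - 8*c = (c)*(c^2 + 2*c - 8) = c*(c + 4)*(c - 2)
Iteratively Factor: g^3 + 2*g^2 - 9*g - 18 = (g - 3)*(g^2 + 5*g + 6) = (g - 3)*(g + 2)*(g + 3)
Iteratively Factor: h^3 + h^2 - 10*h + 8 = (h + 4)*(h^2 - 3*h + 2) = (h - 2)*(h + 4)*(h - 1)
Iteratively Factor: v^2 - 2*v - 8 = (v + 2)*(v - 4)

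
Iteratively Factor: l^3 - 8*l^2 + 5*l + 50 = (l - 5)*(l^2 - 3*l - 10) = (l - 5)*(l + 2)*(l - 5)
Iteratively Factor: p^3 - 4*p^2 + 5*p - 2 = (p - 1)*(p^2 - 3*p + 2) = (p - 2)*(p - 1)*(p - 1)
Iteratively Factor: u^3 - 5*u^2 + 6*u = (u - 3)*(u^2 - 2*u) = (u - 3)*(u - 2)*(u)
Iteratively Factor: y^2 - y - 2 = (y - 2)*(y + 1)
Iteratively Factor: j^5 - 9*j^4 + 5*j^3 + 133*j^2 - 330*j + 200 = (j - 2)*(j^4 - 7*j^3 - 9*j^2 + 115*j - 100) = (j - 2)*(j + 4)*(j^3 - 11*j^2 + 35*j - 25) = (j - 5)*(j - 2)*(j + 4)*(j^2 - 6*j + 5) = (j - 5)*(j - 2)*(j - 1)*(j + 4)*(j - 5)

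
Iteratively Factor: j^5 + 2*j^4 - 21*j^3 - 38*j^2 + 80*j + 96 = (j + 4)*(j^4 - 2*j^3 - 13*j^2 + 14*j + 24) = (j - 4)*(j + 4)*(j^3 + 2*j^2 - 5*j - 6) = (j - 4)*(j + 1)*(j + 4)*(j^2 + j - 6) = (j - 4)*(j - 2)*(j + 1)*(j + 4)*(j + 3)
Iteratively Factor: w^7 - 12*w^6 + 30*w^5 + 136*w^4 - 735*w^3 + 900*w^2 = (w - 3)*(w^6 - 9*w^5 + 3*w^4 + 145*w^3 - 300*w^2) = w*(w - 3)*(w^5 - 9*w^4 + 3*w^3 + 145*w^2 - 300*w) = w^2*(w - 3)*(w^4 - 9*w^3 + 3*w^2 + 145*w - 300) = w^2*(w - 3)^2*(w^3 - 6*w^2 - 15*w + 100) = w^2*(w - 5)*(w - 3)^2*(w^2 - w - 20) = w^2*(w - 5)^2*(w - 3)^2*(w + 4)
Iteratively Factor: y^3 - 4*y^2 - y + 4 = (y + 1)*(y^2 - 5*y + 4) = (y - 1)*(y + 1)*(y - 4)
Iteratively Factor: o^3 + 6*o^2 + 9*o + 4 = (o + 4)*(o^2 + 2*o + 1) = (o + 1)*(o + 4)*(o + 1)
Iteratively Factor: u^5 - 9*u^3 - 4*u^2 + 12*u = (u + 2)*(u^4 - 2*u^3 - 5*u^2 + 6*u) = (u + 2)^2*(u^3 - 4*u^2 + 3*u) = (u - 3)*(u + 2)^2*(u^2 - u) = (u - 3)*(u - 1)*(u + 2)^2*(u)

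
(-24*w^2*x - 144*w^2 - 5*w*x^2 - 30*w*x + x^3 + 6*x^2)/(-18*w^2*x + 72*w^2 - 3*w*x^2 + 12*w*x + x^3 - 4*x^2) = (-8*w*x - 48*w + x^2 + 6*x)/(-6*w*x + 24*w + x^2 - 4*x)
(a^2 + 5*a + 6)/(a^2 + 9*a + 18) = (a + 2)/(a + 6)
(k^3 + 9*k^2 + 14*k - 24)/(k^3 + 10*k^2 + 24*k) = (k - 1)/k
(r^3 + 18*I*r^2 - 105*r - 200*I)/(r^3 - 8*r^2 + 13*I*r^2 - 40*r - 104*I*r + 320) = (r + 5*I)/(r - 8)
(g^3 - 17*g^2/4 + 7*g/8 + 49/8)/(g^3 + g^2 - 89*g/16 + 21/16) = 2*(2*g^2 - 5*g - 7)/(4*g^2 + 11*g - 3)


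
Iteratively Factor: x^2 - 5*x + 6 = (x - 2)*(x - 3)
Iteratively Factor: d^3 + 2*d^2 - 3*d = (d + 3)*(d^2 - d) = (d - 1)*(d + 3)*(d)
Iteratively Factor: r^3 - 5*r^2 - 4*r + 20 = (r + 2)*(r^2 - 7*r + 10) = (r - 2)*(r + 2)*(r - 5)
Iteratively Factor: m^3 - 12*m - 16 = (m + 2)*(m^2 - 2*m - 8) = (m - 4)*(m + 2)*(m + 2)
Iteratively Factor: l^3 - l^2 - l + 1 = (l - 1)*(l^2 - 1) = (l - 1)^2*(l + 1)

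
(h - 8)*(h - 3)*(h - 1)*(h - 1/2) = h^4 - 25*h^3/2 + 41*h^2 - 83*h/2 + 12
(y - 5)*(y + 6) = y^2 + y - 30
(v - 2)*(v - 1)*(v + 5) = v^3 + 2*v^2 - 13*v + 10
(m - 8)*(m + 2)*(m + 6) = m^3 - 52*m - 96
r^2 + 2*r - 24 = (r - 4)*(r + 6)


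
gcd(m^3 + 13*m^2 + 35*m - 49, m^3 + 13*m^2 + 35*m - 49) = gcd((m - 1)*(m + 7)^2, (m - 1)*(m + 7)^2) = m^3 + 13*m^2 + 35*m - 49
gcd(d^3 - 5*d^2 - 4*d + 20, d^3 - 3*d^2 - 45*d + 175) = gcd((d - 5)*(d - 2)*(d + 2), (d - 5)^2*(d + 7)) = d - 5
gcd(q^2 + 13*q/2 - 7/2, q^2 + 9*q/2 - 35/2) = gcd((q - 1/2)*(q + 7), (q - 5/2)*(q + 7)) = q + 7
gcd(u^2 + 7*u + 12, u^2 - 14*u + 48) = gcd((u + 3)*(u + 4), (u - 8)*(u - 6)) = 1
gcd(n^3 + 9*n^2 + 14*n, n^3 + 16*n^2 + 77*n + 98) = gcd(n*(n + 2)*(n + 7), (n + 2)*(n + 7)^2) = n^2 + 9*n + 14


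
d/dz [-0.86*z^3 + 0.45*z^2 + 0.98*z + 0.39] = -2.58*z^2 + 0.9*z + 0.98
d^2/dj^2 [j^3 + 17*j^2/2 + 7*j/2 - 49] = 6*j + 17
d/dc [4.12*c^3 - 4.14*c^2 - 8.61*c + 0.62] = 12.36*c^2 - 8.28*c - 8.61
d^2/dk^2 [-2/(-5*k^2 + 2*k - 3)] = 4*(-25*k^2 + 10*k + 4*(5*k - 1)^2 - 15)/(5*k^2 - 2*k + 3)^3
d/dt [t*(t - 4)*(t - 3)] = 3*t^2 - 14*t + 12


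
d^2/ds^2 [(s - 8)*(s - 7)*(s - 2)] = 6*s - 34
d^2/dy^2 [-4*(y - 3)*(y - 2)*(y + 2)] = 24 - 24*y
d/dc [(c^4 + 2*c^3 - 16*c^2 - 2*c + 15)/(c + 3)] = (3*c^4 + 16*c^3 + 2*c^2 - 96*c - 21)/(c^2 + 6*c + 9)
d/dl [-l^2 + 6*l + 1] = 6 - 2*l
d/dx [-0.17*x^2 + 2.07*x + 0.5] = 2.07 - 0.34*x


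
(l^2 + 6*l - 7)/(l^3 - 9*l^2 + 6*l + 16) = (l^2 + 6*l - 7)/(l^3 - 9*l^2 + 6*l + 16)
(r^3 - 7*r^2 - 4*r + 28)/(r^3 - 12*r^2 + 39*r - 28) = (r^2 - 4)/(r^2 - 5*r + 4)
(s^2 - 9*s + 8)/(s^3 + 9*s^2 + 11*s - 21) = (s - 8)/(s^2 + 10*s + 21)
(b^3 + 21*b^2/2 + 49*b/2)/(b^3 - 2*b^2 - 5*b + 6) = b*(2*b^2 + 21*b + 49)/(2*(b^3 - 2*b^2 - 5*b + 6))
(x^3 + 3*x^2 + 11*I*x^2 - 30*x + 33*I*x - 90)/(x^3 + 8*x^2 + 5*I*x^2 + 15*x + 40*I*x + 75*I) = (x + 6*I)/(x + 5)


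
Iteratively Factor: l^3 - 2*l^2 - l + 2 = (l - 1)*(l^2 - l - 2) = (l - 2)*(l - 1)*(l + 1)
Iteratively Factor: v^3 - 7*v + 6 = (v + 3)*(v^2 - 3*v + 2) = (v - 2)*(v + 3)*(v - 1)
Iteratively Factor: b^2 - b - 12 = (b + 3)*(b - 4)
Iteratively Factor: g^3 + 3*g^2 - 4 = (g + 2)*(g^2 + g - 2) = (g + 2)^2*(g - 1)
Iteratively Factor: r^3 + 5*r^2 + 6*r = (r + 3)*(r^2 + 2*r) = (r + 2)*(r + 3)*(r)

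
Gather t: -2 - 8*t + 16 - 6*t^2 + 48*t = -6*t^2 + 40*t + 14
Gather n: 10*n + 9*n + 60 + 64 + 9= 19*n + 133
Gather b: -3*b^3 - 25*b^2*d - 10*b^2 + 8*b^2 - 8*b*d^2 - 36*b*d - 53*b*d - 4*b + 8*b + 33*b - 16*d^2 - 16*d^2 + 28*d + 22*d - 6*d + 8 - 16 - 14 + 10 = -3*b^3 + b^2*(-25*d - 2) + b*(-8*d^2 - 89*d + 37) - 32*d^2 + 44*d - 12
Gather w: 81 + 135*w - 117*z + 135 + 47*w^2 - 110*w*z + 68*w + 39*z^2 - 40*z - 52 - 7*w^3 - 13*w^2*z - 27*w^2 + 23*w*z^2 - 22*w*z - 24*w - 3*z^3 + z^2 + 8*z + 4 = -7*w^3 + w^2*(20 - 13*z) + w*(23*z^2 - 132*z + 179) - 3*z^3 + 40*z^2 - 149*z + 168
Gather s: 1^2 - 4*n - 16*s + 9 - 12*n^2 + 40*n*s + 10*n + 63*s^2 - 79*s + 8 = -12*n^2 + 6*n + 63*s^2 + s*(40*n - 95) + 18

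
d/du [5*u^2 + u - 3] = 10*u + 1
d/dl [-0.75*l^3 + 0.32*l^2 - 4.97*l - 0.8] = -2.25*l^2 + 0.64*l - 4.97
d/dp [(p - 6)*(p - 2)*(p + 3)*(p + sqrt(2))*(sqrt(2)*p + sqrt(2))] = 5*sqrt(2)*p^4 - 16*sqrt(2)*p^3 + 8*p^3 - 51*sqrt(2)*p^2 - 24*p^2 - 68*p + 48*sqrt(2)*p + 48 + 36*sqrt(2)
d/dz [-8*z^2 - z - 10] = -16*z - 1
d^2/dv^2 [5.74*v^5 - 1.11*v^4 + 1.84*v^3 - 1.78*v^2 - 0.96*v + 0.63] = 114.8*v^3 - 13.32*v^2 + 11.04*v - 3.56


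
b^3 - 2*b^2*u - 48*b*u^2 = b*(b - 8*u)*(b + 6*u)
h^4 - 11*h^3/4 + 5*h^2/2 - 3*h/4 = h*(h - 1)^2*(h - 3/4)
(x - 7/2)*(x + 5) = x^2 + 3*x/2 - 35/2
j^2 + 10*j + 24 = (j + 4)*(j + 6)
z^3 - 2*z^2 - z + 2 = (z - 2)*(z - 1)*(z + 1)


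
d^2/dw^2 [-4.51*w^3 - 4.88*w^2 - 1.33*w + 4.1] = -27.06*w - 9.76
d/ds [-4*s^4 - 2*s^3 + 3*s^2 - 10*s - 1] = -16*s^3 - 6*s^2 + 6*s - 10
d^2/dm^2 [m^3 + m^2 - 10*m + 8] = 6*m + 2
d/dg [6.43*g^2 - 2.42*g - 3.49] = 12.86*g - 2.42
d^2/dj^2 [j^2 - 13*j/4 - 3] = 2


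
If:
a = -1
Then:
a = -1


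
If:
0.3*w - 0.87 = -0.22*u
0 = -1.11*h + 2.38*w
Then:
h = 2.14414414414414*w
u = 3.95454545454545 - 1.36363636363636*w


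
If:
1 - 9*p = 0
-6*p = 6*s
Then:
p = 1/9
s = -1/9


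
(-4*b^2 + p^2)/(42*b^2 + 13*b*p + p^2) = (-4*b^2 + p^2)/(42*b^2 + 13*b*p + p^2)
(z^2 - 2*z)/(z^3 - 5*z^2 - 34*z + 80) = z/(z^2 - 3*z - 40)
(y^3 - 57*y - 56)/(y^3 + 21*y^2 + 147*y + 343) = (y^2 - 7*y - 8)/(y^2 + 14*y + 49)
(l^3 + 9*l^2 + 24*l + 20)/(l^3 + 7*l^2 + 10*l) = (l + 2)/l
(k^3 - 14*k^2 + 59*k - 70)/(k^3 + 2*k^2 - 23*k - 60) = (k^2 - 9*k + 14)/(k^2 + 7*k + 12)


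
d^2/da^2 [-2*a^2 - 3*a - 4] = -4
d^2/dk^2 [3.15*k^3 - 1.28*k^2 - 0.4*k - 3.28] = 18.9*k - 2.56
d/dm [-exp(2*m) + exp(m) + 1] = (1 - 2*exp(m))*exp(m)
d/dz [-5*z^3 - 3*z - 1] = -15*z^2 - 3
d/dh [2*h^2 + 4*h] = 4*h + 4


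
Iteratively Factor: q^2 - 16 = (q - 4)*(q + 4)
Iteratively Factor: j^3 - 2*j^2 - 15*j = (j - 5)*(j^2 + 3*j) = j*(j - 5)*(j + 3)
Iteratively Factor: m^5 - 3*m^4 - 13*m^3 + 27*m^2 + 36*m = (m)*(m^4 - 3*m^3 - 13*m^2 + 27*m + 36) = m*(m - 3)*(m^3 - 13*m - 12) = m*(m - 3)*(m + 3)*(m^2 - 3*m - 4) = m*(m - 4)*(m - 3)*(m + 3)*(m + 1)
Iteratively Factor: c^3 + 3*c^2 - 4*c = (c)*(c^2 + 3*c - 4) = c*(c - 1)*(c + 4)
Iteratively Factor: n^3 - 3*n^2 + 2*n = (n - 1)*(n^2 - 2*n) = n*(n - 1)*(n - 2)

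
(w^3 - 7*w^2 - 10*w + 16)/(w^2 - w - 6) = (w^2 - 9*w + 8)/(w - 3)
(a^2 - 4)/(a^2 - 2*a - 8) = (a - 2)/(a - 4)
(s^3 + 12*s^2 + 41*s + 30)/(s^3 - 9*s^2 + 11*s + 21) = (s^2 + 11*s + 30)/(s^2 - 10*s + 21)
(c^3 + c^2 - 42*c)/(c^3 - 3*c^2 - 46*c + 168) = c/(c - 4)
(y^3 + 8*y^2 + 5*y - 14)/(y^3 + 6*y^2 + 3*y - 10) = (y + 7)/(y + 5)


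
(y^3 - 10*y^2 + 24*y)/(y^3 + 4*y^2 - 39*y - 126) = y*(y - 4)/(y^2 + 10*y + 21)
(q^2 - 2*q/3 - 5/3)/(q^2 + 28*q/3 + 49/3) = (3*q^2 - 2*q - 5)/(3*q^2 + 28*q + 49)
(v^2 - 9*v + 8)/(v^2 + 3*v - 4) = (v - 8)/(v + 4)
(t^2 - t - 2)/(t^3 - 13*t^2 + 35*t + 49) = (t - 2)/(t^2 - 14*t + 49)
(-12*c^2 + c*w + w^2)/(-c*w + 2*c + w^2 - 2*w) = (12*c^2 - c*w - w^2)/(c*w - 2*c - w^2 + 2*w)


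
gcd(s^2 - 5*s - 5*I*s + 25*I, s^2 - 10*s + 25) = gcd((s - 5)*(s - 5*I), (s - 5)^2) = s - 5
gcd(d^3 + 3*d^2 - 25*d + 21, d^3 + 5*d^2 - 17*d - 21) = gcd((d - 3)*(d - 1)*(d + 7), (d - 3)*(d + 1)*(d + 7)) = d^2 + 4*d - 21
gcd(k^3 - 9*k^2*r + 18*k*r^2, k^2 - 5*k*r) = k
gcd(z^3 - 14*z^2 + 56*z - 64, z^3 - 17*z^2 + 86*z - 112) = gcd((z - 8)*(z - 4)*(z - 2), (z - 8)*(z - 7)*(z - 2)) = z^2 - 10*z + 16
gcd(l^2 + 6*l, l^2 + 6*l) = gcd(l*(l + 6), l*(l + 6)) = l^2 + 6*l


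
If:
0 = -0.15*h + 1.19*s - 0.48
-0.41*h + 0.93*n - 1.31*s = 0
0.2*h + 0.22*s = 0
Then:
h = -0.39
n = 0.33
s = 0.35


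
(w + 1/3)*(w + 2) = w^2 + 7*w/3 + 2/3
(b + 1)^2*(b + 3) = b^3 + 5*b^2 + 7*b + 3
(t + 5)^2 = t^2 + 10*t + 25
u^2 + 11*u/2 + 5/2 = (u + 1/2)*(u + 5)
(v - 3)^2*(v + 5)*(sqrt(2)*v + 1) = sqrt(2)*v^4 - sqrt(2)*v^3 + v^3 - 21*sqrt(2)*v^2 - v^2 - 21*v + 45*sqrt(2)*v + 45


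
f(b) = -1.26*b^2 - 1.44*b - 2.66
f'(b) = -2.52*b - 1.44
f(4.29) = -32.03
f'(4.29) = -12.25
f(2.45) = -13.75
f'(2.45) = -7.61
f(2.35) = -13.00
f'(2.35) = -7.36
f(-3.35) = -11.98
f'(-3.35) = 7.00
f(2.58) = -14.76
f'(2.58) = -7.94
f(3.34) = -21.53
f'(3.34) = -9.86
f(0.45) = -3.56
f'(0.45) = -2.57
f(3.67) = -24.92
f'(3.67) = -10.69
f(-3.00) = -9.68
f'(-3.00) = 6.12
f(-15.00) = -264.56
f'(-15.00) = 36.36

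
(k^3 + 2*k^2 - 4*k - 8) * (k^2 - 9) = k^5 + 2*k^4 - 13*k^3 - 26*k^2 + 36*k + 72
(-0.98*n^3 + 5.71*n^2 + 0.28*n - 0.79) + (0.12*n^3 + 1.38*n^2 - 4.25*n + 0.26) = -0.86*n^3 + 7.09*n^2 - 3.97*n - 0.53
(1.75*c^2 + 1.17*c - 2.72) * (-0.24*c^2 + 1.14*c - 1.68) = -0.42*c^4 + 1.7142*c^3 - 0.9534*c^2 - 5.0664*c + 4.5696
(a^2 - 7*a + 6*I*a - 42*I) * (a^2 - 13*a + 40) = a^4 - 20*a^3 + 6*I*a^3 + 131*a^2 - 120*I*a^2 - 280*a + 786*I*a - 1680*I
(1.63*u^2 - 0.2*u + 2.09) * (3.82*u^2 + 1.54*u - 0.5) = 6.2266*u^4 + 1.7462*u^3 + 6.8608*u^2 + 3.3186*u - 1.045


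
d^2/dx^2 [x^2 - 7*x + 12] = 2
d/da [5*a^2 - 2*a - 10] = 10*a - 2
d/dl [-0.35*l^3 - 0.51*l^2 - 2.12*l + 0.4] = -1.05*l^2 - 1.02*l - 2.12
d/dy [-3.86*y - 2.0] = -3.86000000000000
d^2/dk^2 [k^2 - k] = 2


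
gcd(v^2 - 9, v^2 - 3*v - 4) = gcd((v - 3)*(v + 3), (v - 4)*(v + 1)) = 1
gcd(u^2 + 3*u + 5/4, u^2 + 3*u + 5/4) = u^2 + 3*u + 5/4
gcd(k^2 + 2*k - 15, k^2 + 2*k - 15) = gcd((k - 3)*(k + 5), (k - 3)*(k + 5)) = k^2 + 2*k - 15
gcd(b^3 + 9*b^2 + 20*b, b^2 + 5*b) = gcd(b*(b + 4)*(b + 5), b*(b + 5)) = b^2 + 5*b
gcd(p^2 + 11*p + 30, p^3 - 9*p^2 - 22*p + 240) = p + 5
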